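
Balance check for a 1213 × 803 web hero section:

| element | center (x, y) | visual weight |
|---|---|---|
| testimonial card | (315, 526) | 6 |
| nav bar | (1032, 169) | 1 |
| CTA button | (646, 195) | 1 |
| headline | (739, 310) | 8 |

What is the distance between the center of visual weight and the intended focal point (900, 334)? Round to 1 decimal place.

Weights sum to 6 + 1 + 1 + 8 = 16.
x: (6·315 + 1·1032 + 1·646 + 8·739) / 16 = 9480 / 16 ≈ 592.50
y: (6·526 + 1·169 + 1·195 + 8·310) / 16 = 6000 / 16 ≈ 375.00
Relative to (900, 334): Δ = (-307.50, 41.00); |Δ| = √(-307.50² + 41.00²) ≈ 310.22.

≈ 310.2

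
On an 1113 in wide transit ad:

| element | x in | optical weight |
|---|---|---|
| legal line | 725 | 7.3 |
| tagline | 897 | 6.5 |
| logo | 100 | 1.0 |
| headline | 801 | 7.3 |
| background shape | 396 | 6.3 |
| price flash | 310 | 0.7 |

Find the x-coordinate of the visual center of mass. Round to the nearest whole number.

x ≈ 680

Σw = 7.3 + 6.5 + 1.0 + 7.3 + 6.3 + 0.7 = 29.1.
x-moment: 7.3·725 + 6.5·897 + 1.0·100 + 7.3·801 + 6.3·396 + 0.7·310 = 19782.1; centroid 19782.1/29.1 ≈ 679.80.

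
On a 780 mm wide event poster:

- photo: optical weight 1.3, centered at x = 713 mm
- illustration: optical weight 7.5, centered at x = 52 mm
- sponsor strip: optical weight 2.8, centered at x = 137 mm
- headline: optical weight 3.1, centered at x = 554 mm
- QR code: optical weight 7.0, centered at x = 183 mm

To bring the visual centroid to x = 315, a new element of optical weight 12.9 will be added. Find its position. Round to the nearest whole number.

x ≈ 481

After adding the new element, total weight = 1.3 + 7.5 + 2.8 + 3.1 + 7.0 + 12.9 = 34.6.
x: need Σw·x = 34.6·315 = 10899.0. Existing = 1.3·713 + 7.5·52 + 2.8·137 + 3.1·554 + 7.0·183 = 4698.9. Remainder 6200.1 / 12.9 ≈ 480.63.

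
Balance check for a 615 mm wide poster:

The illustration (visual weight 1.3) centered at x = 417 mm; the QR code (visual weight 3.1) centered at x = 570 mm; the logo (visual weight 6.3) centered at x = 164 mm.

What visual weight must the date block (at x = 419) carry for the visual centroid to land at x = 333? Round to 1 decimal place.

w ≈ 2.6

Fixed elements: Σw = 1.3 + 3.1 + 6.3 = 10.7, Σw·x = 1.3·417 + 3.1·570 + 6.3·164 = 3342.3.
Set Σw·x/Σw = 333: (3342.3 + 419w) = 333·(10.7 + w).
Rearranging, w·(419 − 333) = 333·10.7 − 3342.3 = 220.8, so w ≈ 220.8/86 = 2.57.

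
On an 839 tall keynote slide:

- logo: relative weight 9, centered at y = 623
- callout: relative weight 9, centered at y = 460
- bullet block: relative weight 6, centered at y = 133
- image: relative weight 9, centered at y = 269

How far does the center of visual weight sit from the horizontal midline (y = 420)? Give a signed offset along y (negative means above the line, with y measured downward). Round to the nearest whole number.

Total weight = 9 + 9 + 6 + 9 = 33.
y: (9·623 + 9·460 + 6·133 + 9·269) / 33 = 12966 / 33 ≈ 392.91
Against y = 420, that's 392.91 − 420 = -27.09.

≈ -27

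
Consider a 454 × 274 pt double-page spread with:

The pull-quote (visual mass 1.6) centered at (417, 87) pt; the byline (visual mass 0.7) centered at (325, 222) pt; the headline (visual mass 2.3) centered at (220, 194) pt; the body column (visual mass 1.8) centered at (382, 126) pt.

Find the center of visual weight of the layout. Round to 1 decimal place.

Σw = 1.6 + 0.7 + 2.3 + 1.8 = 6.4.
x: (1.6·417 + 0.7·325 + 2.3·220 + 1.8·382) / 6.4 = 2088.3 / 6.4 ≈ 326.30
y: (1.6·87 + 0.7·222 + 2.3·194 + 1.8·126) / 6.4 = 967.6 / 6.4 ≈ 151.19

(326.3, 151.2)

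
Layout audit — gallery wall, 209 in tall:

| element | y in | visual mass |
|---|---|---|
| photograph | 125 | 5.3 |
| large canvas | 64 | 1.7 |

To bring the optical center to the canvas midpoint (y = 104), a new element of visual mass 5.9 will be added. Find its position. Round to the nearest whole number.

y ≈ 97

After adding the new element, total weight = 5.3 + 1.7 + 5.9 = 12.9.
y: need Σw·y = 12.9·104 = 1341.6. Existing = 5.3·125 + 1.7·64 = 771.3. Remainder 570.3 / 5.9 ≈ 96.66.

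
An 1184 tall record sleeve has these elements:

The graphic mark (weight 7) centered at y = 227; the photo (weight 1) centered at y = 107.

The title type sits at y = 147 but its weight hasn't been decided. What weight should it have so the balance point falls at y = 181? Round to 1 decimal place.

Existing Σw = 8 (7 + 1); existing moment 7·227 + 1·107 = 1696.
Set Σw·y/Σw = 181: (1696 + 147w) = 181·(8 + w).
Rearranging, w·(147 − 181) = 181·8 − 1696 = -248, so w ≈ -248/-34 = 7.29.

w ≈ 7.3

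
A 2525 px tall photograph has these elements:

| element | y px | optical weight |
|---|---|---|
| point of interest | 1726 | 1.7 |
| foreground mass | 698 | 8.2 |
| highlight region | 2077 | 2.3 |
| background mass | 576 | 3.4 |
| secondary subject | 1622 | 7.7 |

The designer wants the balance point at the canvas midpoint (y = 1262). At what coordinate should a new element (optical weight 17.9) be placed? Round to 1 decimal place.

New total weight: (1.7 + 8.2 + 2.3 + 3.4 + 7.7) + 17.9 = 41.2.
y: target moment 41.2×1262 = 51994.4; current 1.7·1726 + 8.2·698 + 2.3·2077 + 3.4·576 + 7.7·1622 = 27882.7; the new element supplies 24111.7, so y = 24111.7/17.9 ≈ 1347.02.

y ≈ 1347.0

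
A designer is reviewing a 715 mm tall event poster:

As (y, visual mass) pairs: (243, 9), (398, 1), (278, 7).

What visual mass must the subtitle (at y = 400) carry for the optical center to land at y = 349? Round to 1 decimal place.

w ≈ 27.5

Fixed elements: Σw = 9 + 1 + 7 = 17, Σw·y = 9·243 + 1·398 + 7·278 = 4531.
Set Σw·y/Σw = 349: (4531 + 400w) = 349·(17 + w).
Solving: w = (349·17 − 4531) / (400 − 349) = 1402 / 51 ≈ 27.49.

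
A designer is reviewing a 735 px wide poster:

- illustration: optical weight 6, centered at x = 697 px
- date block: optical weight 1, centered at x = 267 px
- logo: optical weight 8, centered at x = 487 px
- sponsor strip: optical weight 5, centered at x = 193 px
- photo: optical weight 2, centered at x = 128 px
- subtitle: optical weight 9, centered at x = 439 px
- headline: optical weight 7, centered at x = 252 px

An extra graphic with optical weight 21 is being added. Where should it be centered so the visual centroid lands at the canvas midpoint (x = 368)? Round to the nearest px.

With the extra graphic, Σw becomes 6 + 1 + 8 + 5 + 2 + 9 + 7 + 21 = 59.
x: target moment 59×368 = 21712; current 6·697 + 1·267 + 8·487 + 5·193 + 2·128 + 9·439 + 7·252 = 15281; the extra graphic supplies 6431, so x = 6431/21 ≈ 306.24.

x ≈ 306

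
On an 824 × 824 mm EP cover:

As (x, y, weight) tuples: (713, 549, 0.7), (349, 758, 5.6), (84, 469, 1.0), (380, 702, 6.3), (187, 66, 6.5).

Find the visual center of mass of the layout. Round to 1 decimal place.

(305.8, 495.0)

Weights sum to 0.7 + 5.6 + 1.0 + 6.3 + 6.5 = 20.1.
x-moment: 0.7·713 + 5.6·349 + 1.0·84 + 6.3·380 + 6.5·187 = 6147.0; centroid 6147.0/20.1 ≈ 305.82.
y-moment: 0.7·549 + 5.6·758 + 1.0·469 + 6.3·702 + 6.5·66 = 9949.7; centroid 9949.7/20.1 ≈ 495.01.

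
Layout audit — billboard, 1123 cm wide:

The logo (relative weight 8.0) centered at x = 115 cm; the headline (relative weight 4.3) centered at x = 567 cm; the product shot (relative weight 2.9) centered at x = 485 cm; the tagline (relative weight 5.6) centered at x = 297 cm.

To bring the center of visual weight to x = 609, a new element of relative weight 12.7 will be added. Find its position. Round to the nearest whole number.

x ≈ 1100

After adding the new element, total weight = 8.0 + 4.3 + 2.9 + 5.6 + 12.7 = 33.5.
x: target moment 33.5×609 = 20401.5; current 8.0·115 + 4.3·567 + 2.9·485 + 5.6·297 = 6427.8; the new element supplies 13973.7, so x = 13973.7/12.7 ≈ 1100.29.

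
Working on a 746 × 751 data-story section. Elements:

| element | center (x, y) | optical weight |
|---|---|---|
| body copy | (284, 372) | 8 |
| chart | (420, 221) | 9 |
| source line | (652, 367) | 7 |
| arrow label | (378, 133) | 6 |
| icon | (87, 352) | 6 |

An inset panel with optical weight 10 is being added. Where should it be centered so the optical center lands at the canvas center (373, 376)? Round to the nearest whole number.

New total weight: (8 + 9 + 7 + 6 + 6) + 10 = 46.
Along x: (13406 + 10·x) / 46 = 373 (existing moment 8·284 + 9·420 + 7·652 + 6·378 + 6·87 = 13406) ⇒ x = (17158 − 13406) / 10 ≈ 375.20.
Along y: (10444 + 10·y) / 46 = 376 (existing moment 8·372 + 9·221 + 7·367 + 6·133 + 6·352 = 10444) ⇒ y = (17296 − 10444) / 10 ≈ 685.20.

(375, 685)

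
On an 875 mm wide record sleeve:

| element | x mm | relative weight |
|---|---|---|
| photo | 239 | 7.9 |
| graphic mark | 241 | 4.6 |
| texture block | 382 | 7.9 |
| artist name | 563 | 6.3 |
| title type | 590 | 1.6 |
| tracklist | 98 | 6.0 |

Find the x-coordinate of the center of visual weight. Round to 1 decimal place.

Σw = 7.9 + 4.6 + 7.9 + 6.3 + 1.6 + 6.0 = 34.3.
Σw·x = 7.9·239 + 4.6·241 + 7.9·382 + 6.3·563 + 1.6·590 + 6.0·98 = 11093.4, so x̄ = 11093.4/34.3 ≈ 323.42.

x ≈ 323.4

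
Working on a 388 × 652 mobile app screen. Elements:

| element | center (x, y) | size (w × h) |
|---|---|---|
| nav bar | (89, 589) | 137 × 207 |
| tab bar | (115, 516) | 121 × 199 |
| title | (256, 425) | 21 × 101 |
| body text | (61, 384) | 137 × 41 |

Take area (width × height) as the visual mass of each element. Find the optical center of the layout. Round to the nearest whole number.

Areas → weights: nav bar 137·207 = 28359, tab bar 121·199 = 24079, title 21·101 = 2121, body text 137·41 = 5617; Σw = 60176.
x: (28359·89 + 24079·115 + 2121·256 + 5617·61) / 60176 = 6178649 / 60176 ≈ 102.68
y: (28359·589 + 24079·516 + 2121·425 + 5617·384) / 60176 = 32186568 / 60176 ≈ 534.87

(103, 535)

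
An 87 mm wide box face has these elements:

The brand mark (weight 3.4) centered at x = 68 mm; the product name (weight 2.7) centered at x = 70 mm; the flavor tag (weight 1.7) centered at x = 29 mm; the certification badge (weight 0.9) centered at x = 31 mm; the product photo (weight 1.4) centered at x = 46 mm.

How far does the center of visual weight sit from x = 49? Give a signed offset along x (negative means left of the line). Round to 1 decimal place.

Total weight = 3.4 + 2.7 + 1.7 + 0.9 + 1.4 = 10.1.
Σw·x = 3.4·68 + 2.7·70 + 1.7·29 + 0.9·31 + 1.4·46 = 561.8, so x̄ = 561.8/10.1 ≈ 55.62.
Against x = 49, that's 55.62 − 49 = 6.62.

≈ 6.6 mm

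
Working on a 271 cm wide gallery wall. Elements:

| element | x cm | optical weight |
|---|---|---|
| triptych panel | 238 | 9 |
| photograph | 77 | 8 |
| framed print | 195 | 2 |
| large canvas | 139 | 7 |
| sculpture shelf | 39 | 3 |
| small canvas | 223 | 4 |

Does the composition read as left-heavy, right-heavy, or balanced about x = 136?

right-heavy

Weights sum to 9 + 8 + 2 + 7 + 3 + 4 = 33.
Σw·x = 5130; x̄ = 5130/33 ≈ 155.45.
155.5 lies right of the midline 136, so the layout is right-heavy.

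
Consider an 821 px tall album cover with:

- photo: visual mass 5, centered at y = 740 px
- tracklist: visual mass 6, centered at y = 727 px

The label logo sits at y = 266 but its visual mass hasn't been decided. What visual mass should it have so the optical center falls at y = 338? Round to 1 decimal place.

w ≈ 60.3

Existing Σw = 11 (5 + 6); existing moment 5·740 + 6·727 = 8062.
For the centroid to hit 338: (8062 + w·266) / (11 + w) = 338.
So w = (338·11 − 8062)/(266 − 338) = -4344/-72 ≈ 60.33.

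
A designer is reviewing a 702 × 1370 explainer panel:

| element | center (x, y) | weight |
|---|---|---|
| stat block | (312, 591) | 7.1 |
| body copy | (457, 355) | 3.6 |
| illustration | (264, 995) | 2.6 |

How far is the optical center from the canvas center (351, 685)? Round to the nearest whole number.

Weights sum to 7.1 + 3.6 + 2.6 = 13.3.
x-moment: 7.1·312 + 3.6·457 + 2.6·264 = 4546.8; centroid 4546.8/13.3 ≈ 341.86.
y-moment: 7.1·591 + 3.6·355 + 2.6·995 = 8061.1; centroid 8061.1/13.3 ≈ 606.10.
Offset from (351, 685): Δx ≈ -9.14, Δy ≈ -78.90; distance = √(Δx² + Δy²) ≈ 79.43.

≈ 79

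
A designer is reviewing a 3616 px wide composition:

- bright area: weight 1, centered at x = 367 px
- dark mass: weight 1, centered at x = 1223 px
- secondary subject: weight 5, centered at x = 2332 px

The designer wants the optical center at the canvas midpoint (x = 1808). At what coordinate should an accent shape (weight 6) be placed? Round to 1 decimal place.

x ≈ 1709.0

After adding the accent shape, total weight = 1 + 1 + 5 + 6 = 13.
Along x: (13250 + 6·x) / 13 = 1808 (existing moment 1·367 + 1·1223 + 5·2332 = 13250) ⇒ x = (23504 − 13250) / 6 ≈ 1709.00.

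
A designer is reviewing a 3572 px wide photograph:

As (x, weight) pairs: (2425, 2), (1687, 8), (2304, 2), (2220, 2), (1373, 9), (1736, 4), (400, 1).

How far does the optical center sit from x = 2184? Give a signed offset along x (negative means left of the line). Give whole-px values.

≈ -502 px

Weights sum to 2 + 8 + 2 + 2 + 9 + 4 + 1 = 28.
x-moment: 2·2425 + 8·1687 + 2·2304 + 2·2220 + 9·1373 + 4·1736 + 1·400 = 47095; centroid 47095/28 ≈ 1681.96.
Offset from x = 2184: 1681.96 − 2184 ≈ -502.04.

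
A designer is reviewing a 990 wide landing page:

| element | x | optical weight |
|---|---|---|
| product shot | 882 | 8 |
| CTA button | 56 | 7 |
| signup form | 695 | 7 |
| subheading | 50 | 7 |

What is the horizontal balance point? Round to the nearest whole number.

x ≈ 437

Weights sum to 8 + 7 + 7 + 7 = 29.
x-moment: 8·882 + 7·56 + 7·695 + 7·50 = 12663; centroid 12663/29 ≈ 436.66.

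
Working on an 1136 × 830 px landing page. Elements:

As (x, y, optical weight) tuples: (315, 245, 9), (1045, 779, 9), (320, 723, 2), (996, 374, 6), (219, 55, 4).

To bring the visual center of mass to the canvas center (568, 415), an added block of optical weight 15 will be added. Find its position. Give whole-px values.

(389, 370)

New total weight: (9 + 9 + 2 + 6 + 4) + 15 = 45.
x: target moment 45×568 = 25560; current 9·315 + 9·1045 + 2·320 + 6·996 + 4·219 = 19732; the added block supplies 5828, so x = 5828/15 ≈ 388.53.
y: target moment 45×415 = 18675; current 9·245 + 9·779 + 2·723 + 6·374 + 4·55 = 13126; the added block supplies 5549, so y = 5549/15 ≈ 369.93.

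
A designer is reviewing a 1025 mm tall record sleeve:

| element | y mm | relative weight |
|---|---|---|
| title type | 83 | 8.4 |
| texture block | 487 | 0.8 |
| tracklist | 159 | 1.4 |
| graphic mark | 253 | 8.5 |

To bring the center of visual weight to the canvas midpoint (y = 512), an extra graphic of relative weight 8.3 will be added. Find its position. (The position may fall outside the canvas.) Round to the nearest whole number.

New total weight: (8.4 + 0.8 + 1.4 + 8.5) + 8.3 = 27.4.
Along y: (3459.9 + 8.3·y) / 27.4 = 512 (existing moment 8.4·83 + 0.8·487 + 1.4·159 + 8.5·253 = 3459.9) ⇒ y = (14028.8 − 3459.9) / 8.3 ≈ 1273.36.

y ≈ 1273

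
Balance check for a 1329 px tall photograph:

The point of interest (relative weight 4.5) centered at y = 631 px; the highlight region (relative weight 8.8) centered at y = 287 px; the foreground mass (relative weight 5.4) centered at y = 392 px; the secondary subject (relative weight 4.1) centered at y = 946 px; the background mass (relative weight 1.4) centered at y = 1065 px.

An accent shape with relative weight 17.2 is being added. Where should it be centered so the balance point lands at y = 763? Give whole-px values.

y ≈ 1089

New total weight: (4.5 + 8.8 + 5.4 + 4.1 + 1.4) + 17.2 = 41.4.
y: need Σw·y = 41.4·763 = 31588.2. Existing = 4.5·631 + 8.8·287 + 5.4·392 + 4.1·946 + 1.4·1065 = 12851.5. Remainder 18736.7 / 17.2 ≈ 1089.34.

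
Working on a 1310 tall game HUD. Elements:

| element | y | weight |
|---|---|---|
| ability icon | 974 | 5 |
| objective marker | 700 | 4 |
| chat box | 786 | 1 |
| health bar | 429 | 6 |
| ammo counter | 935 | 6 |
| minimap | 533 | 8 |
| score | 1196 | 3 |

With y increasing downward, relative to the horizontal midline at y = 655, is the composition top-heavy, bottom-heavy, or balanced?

Σw = 5 + 4 + 1 + 6 + 6 + 8 + 3 = 33.
y-moment: 5·974 + 4·700 + 1·786 + 6·429 + 6·935 + 8·533 + 3·1196 = 24492; centroid 24492/33 ≈ 742.18.
Since 742.2 is below (larger y than) 655, the composition reads bottom-heavy.

bottom-heavy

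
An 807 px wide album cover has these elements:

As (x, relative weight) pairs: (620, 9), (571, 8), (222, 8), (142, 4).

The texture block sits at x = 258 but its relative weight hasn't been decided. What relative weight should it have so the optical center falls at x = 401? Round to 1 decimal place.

Existing Σw = 29 (9 + 8 + 8 + 4); existing moment 9·620 + 8·571 + 8·222 + 4·142 = 12492.
For the centroid to hit 401: (12492 + w·258) / (29 + w) = 401.
Rearranging, w·(258 − 401) = 401·29 − 12492 = -863, so w ≈ -863/-143 = 6.03.

w ≈ 6.0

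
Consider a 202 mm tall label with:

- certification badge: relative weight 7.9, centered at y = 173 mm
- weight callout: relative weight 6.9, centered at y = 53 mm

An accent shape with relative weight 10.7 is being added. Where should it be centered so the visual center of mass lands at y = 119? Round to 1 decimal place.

y ≈ 121.7

With the accent shape, Σw becomes 7.9 + 6.9 + 10.7 = 25.5.
Along y: (1732.4 + 10.7·y) / 25.5 = 119 (existing moment 7.9·173 + 6.9·53 = 1732.4) ⇒ y = (3034.5 − 1732.4) / 10.7 ≈ 121.69.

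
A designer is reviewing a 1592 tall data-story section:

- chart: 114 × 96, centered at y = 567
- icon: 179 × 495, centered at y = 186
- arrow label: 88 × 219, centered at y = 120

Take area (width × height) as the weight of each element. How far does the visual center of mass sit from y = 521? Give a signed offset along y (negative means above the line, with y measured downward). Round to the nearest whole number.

Areas: chart 114·96 = 10944, icon 179·495 = 88605, arrow label 88·219 = 19272. Total weight = 118821.
Σw·y = 10944·567 + 88605·186 + 19272·120 = 24998418, so ȳ = 24998418/118821 ≈ 210.39.
Difference: 210.39 − 521 ≈ -310.61.

≈ -311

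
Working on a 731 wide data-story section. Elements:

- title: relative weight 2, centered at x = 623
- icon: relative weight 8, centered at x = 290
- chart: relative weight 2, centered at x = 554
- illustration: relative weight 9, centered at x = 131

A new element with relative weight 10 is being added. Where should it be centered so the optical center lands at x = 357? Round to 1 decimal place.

x ≈ 521.4

New total weight: (2 + 8 + 2 + 9) + 10 = 31.
x: need Σw·x = 31·357 = 11067. Existing = 2·623 + 8·290 + 2·554 + 9·131 = 5853. Remainder 5214 / 10 ≈ 521.40.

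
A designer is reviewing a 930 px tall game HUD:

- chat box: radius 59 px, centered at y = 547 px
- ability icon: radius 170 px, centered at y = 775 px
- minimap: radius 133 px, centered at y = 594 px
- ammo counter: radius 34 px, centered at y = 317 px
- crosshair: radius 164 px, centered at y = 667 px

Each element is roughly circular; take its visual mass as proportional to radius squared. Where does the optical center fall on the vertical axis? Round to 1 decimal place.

y ≈ 679.9

r² weights: chat box 59² = 3481, ability icon 170² = 28900, minimap 133² = 17689, ammo counter 34² = 1156, crosshair 164² = 26896. Total = 78122.
y-moment: 3481·547 + 28900·775 + 17689·594 + 1156·317 + 26896·667 = 53114957; centroid 53114957/78122 ≈ 679.90.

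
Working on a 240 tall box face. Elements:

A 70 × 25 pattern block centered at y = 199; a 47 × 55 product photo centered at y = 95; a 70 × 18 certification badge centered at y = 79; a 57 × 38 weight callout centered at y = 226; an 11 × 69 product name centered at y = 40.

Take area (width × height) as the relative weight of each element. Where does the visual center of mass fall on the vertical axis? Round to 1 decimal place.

Taking area as weight: pattern block 70·25 = 1750, product photo 47·55 = 2585, certification badge 70·18 = 1260, weight callout 57·38 = 2166, product name 11·69 = 759. Sum 8520.
y: (1750·199 + 2585·95 + 1260·79 + 2166·226 + 759·40) / 8520 = 1213241 / 8520 ≈ 142.40

y ≈ 142.4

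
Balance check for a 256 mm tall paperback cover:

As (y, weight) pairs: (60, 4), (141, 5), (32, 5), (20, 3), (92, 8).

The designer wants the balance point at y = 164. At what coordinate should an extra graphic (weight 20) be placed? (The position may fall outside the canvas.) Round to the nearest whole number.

New total weight: (4 + 5 + 5 + 3 + 8) + 20 = 45.
y: target moment 45×164 = 7380; current 4·60 + 5·141 + 5·32 + 3·20 + 8·92 = 1901; the extra graphic supplies 5479, so y = 5479/20 ≈ 273.95.

y ≈ 274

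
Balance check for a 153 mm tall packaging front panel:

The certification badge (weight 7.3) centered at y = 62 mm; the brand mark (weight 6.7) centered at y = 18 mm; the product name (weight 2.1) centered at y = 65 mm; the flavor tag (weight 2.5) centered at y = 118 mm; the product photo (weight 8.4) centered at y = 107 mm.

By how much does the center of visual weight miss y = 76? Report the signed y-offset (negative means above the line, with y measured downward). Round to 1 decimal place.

Weights sum to 7.3 + 6.7 + 2.1 + 2.5 + 8.4 = 27.0.
Σw·y = 7.3·62 + 6.7·18 + 2.1·65 + 2.5·118 + 8.4·107 = 1903.5, so ȳ = 1903.5/27.0 ≈ 70.50.
Against y = 76, that's 70.50 − 76 = -5.50.

≈ -5.5 mm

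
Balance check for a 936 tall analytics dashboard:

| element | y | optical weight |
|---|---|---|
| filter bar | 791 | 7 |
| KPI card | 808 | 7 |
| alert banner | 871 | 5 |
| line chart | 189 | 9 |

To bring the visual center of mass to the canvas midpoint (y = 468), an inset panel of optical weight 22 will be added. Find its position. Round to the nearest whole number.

y ≈ 280

After adding the inset panel, total weight = 7 + 7 + 5 + 9 + 22 = 50.
y: target moment 50×468 = 23400; current 7·791 + 7·808 + 5·871 + 9·189 = 17249; the inset panel supplies 6151, so y = 6151/22 ≈ 279.59.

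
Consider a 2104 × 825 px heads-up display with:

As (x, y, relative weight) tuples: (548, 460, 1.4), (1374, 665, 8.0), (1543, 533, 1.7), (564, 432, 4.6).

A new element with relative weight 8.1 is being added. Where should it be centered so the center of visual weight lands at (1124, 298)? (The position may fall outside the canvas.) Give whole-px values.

(1207, -218)

After adding the new element, total weight = 1.4 + 8.0 + 1.7 + 4.6 + 8.1 = 23.8.
x: target moment 23.8×1124 = 26751.2; current 1.4·548 + 8.0·1374 + 1.7·1543 + 4.6·564 = 16976.7; the new element supplies 9774.5, so x = 9774.5/8.1 ≈ 1206.73.
y: target moment 23.8×298 = 7092.4; current 1.4·460 + 8.0·665 + 1.7·533 + 4.6·432 = 8857.3; the new element supplies -1764.9, so y = -1764.9/8.1 ≈ -217.89.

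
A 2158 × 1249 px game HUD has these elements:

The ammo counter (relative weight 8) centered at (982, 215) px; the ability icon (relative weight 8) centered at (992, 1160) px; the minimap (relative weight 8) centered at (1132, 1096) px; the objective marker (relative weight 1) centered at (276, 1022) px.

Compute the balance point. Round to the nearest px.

(1005, 832)

Σw = 8 + 8 + 8 + 1 = 25.
x: (8·982 + 8·992 + 8·1132 + 1·276) / 25 = 25124 / 25 ≈ 1004.96
y: (8·215 + 8·1160 + 8·1096 + 1·1022) / 25 = 20790 / 25 ≈ 831.60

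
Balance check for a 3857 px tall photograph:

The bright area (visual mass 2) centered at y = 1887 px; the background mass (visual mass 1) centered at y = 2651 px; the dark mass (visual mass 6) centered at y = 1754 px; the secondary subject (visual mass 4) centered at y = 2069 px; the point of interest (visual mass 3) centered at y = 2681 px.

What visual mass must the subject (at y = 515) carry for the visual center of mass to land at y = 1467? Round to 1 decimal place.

Existing Σw = 16 (2 + 1 + 6 + 4 + 3); existing moment 2·1887 + 1·2651 + 6·1754 + 4·2069 + 3·2681 = 33268.
For the centroid to hit 1467: (33268 + w·515) / (16 + w) = 1467.
Rearranging, w·(515 − 1467) = 1467·16 − 33268 = -9796, so w ≈ -9796/-952 = 10.29.

w ≈ 10.3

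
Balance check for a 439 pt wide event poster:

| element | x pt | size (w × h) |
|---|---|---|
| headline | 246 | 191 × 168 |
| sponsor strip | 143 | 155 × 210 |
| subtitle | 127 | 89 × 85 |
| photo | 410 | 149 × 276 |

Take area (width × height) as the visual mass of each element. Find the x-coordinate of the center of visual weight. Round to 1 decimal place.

x ≈ 268.0

Areas: headline 191·168 = 32088, sponsor strip 155·210 = 32550, subtitle 89·85 = 7565, photo 149·276 = 41124. Total weight = 113327.
Σw·x = 32088·246 + 32550·143 + 7565·127 + 41124·410 = 30369893, so x̄ = 30369893/113327 ≈ 267.98.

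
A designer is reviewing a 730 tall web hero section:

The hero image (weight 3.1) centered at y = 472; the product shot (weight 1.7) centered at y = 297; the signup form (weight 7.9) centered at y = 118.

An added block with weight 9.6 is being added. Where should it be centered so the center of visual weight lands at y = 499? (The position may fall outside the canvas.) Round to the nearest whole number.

y ≈ 857

New total weight: (3.1 + 1.7 + 7.9) + 9.6 = 22.3.
Along y: (2900.3 + 9.6·y) / 22.3 = 499 (existing moment 3.1·472 + 1.7·297 + 7.9·118 = 2900.3) ⇒ y = (11127.7 − 2900.3) / 9.6 ≈ 857.02.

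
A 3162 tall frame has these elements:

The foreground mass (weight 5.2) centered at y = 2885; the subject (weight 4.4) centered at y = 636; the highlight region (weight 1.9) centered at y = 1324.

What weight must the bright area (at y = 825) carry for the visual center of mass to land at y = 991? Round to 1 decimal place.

w ≈ 53.7

Known weights sum to 5.2 + 4.4 + 1.9 = 11.5; their moment is 5.2·2885 + 4.4·636 + 1.9·1324 = 20316.0.
Balance at y = 991 requires (20316.0 + w·825) / (11.5 + w) = 991.
Solving: w = (991·11.5 − 20316.0) / (825 − 991) = -8919.5 / -166 ≈ 53.73.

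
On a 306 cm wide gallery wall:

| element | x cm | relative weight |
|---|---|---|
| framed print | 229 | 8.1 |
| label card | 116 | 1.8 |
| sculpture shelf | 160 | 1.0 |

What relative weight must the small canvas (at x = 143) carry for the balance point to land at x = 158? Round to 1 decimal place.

w ≈ 33.4

Fixed elements: Σw = 8.1 + 1.8 + 1.0 = 10.9, Σw·x = 8.1·229 + 1.8·116 + 1.0·160 = 2223.7.
Balance at x = 158 requires (2223.7 + w·143) / (10.9 + w) = 158.
Solving: w = (158·10.9 − 2223.7) / (143 − 158) = -501.5 / -15 ≈ 33.43.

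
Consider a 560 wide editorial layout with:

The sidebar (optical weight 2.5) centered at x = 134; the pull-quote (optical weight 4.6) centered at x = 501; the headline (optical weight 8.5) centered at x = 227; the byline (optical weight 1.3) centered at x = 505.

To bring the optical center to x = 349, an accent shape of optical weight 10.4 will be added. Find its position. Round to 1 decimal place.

x ≈ 413.7

With the accent shape, Σw becomes 2.5 + 4.6 + 8.5 + 1.3 + 10.4 = 27.3.
Along x: (5225.6 + 10.4·x) / 27.3 = 349 (existing moment 2.5·134 + 4.6·501 + 8.5·227 + 1.3·505 = 5225.6) ⇒ x = (9527.7 − 5225.6) / 10.4 ≈ 413.66.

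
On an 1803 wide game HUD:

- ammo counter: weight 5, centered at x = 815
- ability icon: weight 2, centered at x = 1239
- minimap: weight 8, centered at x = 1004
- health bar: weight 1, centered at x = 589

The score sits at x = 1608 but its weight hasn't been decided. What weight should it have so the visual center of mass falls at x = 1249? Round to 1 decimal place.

w ≈ 13.4

Existing Σw = 16 (5 + 2 + 8 + 1); existing moment 5·815 + 2·1239 + 8·1004 + 1·589 = 15174.
Balance at x = 1249 requires (15174 + w·1608) / (16 + w) = 1249.
So w = (1249·16 − 15174)/(1608 − 1249) = 4810/359 ≈ 13.40.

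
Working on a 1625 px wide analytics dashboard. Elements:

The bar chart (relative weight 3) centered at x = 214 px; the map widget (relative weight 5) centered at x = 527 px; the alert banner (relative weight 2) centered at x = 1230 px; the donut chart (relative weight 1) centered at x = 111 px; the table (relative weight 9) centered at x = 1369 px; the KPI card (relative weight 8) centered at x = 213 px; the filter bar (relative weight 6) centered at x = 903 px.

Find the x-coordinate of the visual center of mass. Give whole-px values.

x ≈ 744

Total weight = 3 + 5 + 2 + 1 + 9 + 8 + 6 = 34.
x-moment: 3·214 + 5·527 + 2·1230 + 1·111 + 9·1369 + 8·213 + 6·903 = 25291; centroid 25291/34 ≈ 743.85.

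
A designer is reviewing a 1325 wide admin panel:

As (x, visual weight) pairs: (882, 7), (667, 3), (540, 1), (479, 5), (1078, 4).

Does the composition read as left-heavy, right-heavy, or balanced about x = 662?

right-heavy

Σw = 7 + 3 + 1 + 5 + 4 = 20.
x: (7·882 + 3·667 + 1·540 + 5·479 + 4·1078) / 20 = 15422 / 20 ≈ 771.10
771.1 vs midline 662 → right-heavy.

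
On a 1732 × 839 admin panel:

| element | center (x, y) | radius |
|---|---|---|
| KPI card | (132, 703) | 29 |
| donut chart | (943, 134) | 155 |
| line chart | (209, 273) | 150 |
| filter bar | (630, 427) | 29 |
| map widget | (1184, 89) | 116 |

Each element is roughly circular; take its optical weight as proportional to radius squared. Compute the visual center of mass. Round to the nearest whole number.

(712, 187)

Weights ∝ r²: KPI card 29² = 841, donut chart 155² = 24025, line chart 150² = 22500, filter bar 29² = 841, map widget 116² = 13456; Σw = 61663.
x-moment: 841·132 + 24025·943 + 22500·209 + 841·630 + 13456·1184 = 43930821; centroid 43930821/61663 ≈ 712.43.
y-moment: 841·703 + 24025·134 + 22500·273 + 841·427 + 13456·89 = 11509764; centroid 11509764/61663 ≈ 186.66.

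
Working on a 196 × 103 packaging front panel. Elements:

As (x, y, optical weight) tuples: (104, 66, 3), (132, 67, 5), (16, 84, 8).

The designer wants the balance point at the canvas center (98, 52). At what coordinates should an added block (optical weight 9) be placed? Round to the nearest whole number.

(150, 11)

With the added block, Σw becomes 3 + 5 + 8 + 9 = 25.
Along x: (1100 + 9·x) / 25 = 98 (existing moment 3·104 + 5·132 + 8·16 = 1100) ⇒ x = (2450 − 1100) / 9 ≈ 150.00.
Along y: (1205 + 9·y) / 25 = 52 (existing moment 3·66 + 5·67 + 8·84 = 1205) ⇒ y = (1300 − 1205) / 9 ≈ 10.56.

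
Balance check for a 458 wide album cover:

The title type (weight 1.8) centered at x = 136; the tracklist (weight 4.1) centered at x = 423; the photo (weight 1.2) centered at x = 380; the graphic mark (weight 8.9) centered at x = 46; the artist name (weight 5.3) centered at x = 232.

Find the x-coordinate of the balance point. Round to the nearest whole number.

x ≈ 191

Weights sum to 1.8 + 4.1 + 1.2 + 8.9 + 5.3 = 21.3.
x-moment: 1.8·136 + 4.1·423 + 1.2·380 + 8.9·46 + 5.3·232 = 4074.1; centroid 4074.1/21.3 ≈ 191.27.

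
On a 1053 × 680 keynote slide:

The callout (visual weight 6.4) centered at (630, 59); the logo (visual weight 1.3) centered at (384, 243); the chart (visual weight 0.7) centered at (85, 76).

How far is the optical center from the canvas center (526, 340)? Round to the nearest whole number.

≈ 252

Σw = 6.4 + 1.3 + 0.7 = 8.4.
x-moment: 6.4·630 + 1.3·384 + 0.7·85 = 4590.7; centroid 4590.7/8.4 ≈ 546.51.
y-moment: 6.4·59 + 1.3·243 + 0.7·76 = 746.7; centroid 746.7/8.4 ≈ 88.89.
Relative to (526, 340): Δ = (20.51, -251.11); |Δ| = √(20.51² + -251.11²) ≈ 251.94.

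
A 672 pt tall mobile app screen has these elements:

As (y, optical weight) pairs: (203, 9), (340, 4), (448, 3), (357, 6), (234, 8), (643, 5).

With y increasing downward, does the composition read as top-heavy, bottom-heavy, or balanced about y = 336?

Σw = 9 + 4 + 3 + 6 + 8 + 5 = 35.
y: (9·203 + 4·340 + 3·448 + 6·357 + 8·234 + 5·643) / 35 = 11760 / 35 ≈ 336.00
That equals the midline 336 — balanced.

balanced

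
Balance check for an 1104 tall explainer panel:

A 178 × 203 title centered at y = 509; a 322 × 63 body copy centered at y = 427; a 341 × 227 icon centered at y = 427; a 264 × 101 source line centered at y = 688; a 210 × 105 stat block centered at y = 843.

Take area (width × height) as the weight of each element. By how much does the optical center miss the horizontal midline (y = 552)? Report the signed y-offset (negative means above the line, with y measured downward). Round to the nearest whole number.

Areas → weights: title 178·203 = 36134, body copy 322·63 = 20286, icon 341·227 = 77407, source line 264·101 = 26664, stat block 210·105 = 22050; Σw = 182541.
Σw·y = 36134·509 + 20286·427 + 77407·427 + 26664·688 + 22050·843 = 97040099, so ȳ = 97040099/182541 ≈ 531.61.
Difference: 531.61 − 552 ≈ -20.39.

≈ -20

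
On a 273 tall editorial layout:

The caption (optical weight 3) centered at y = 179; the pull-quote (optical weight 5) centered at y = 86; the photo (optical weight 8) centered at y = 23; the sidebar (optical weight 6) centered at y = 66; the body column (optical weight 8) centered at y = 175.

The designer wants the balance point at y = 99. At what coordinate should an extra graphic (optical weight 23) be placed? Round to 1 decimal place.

New total weight: (3 + 5 + 8 + 6 + 8) + 23 = 53.
y: need Σw·y = 53·99 = 5247. Existing = 3·179 + 5·86 + 8·23 + 6·66 + 8·175 = 2947. Remainder 2300 / 23 ≈ 100.00.

y ≈ 100.0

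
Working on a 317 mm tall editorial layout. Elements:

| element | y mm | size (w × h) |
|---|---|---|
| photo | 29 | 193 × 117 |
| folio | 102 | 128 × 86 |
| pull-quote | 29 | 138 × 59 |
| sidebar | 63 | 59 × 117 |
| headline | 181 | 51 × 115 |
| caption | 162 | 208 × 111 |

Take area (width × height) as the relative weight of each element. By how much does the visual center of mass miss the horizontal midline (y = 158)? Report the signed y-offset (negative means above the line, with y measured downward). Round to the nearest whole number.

≈ -65 mm

Areas: photo 193·117 = 22581, folio 128·86 = 11008, pull-quote 138·59 = 8142, sidebar 59·117 = 6903, headline 51·115 = 5865, caption 208·111 = 23088. Total weight = 77587.
y: (22581·29 + 11008·102 + 8142·29 + 6903·63 + 5865·181 + 23088·162) / 77587 = 7250493 / 77587 ≈ 93.45
Against y = 158, that's 93.45 − 158 = -64.55.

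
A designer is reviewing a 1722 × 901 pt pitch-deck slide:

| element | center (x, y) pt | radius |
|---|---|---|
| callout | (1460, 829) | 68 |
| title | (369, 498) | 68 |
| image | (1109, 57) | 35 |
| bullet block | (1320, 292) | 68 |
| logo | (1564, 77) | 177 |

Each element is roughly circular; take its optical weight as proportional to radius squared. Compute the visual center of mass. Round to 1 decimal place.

(1398.3, 214.7)

Weights ∝ r²: callout 68² = 4624, title 68² = 4624, image 35² = 1225, bullet block 68² = 4624, logo 177² = 31329; Σw = 46426.
x: (4624·1460 + 4624·369 + 1225·1109 + 4624·1320 + 31329·1564) / 46426 = 64918057 / 46426 ≈ 1398.31
y: (4624·829 + 4624·498 + 1225·57 + 4624·292 + 31329·77) / 46426 = 9968414 / 46426 ≈ 214.72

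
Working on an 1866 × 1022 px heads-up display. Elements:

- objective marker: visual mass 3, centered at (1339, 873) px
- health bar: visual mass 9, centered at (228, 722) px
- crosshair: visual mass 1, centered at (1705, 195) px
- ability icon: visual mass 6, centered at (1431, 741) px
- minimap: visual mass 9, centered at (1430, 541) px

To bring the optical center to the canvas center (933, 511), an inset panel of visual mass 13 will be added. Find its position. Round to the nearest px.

(694, 179)

With the inset panel, Σw becomes 3 + 9 + 1 + 6 + 9 + 13 = 41.
x: target moment 41×933 = 38253; current 3·1339 + 9·228 + 1·1705 + 6·1431 + 9·1430 = 29230; the inset panel supplies 9023, so x = 9023/13 ≈ 694.08.
y: target moment 41×511 = 20951; current 3·873 + 9·722 + 1·195 + 6·741 + 9·541 = 18627; the inset panel supplies 2324, so y = 2324/13 ≈ 178.77.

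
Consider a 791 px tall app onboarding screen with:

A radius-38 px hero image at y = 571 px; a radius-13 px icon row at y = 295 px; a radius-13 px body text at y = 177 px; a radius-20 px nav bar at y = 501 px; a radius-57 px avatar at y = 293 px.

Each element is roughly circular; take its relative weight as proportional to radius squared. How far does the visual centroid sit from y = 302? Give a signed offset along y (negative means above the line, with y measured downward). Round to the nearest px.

≈ 77 px

Weights ∝ r²: hero image 38² = 1444, icon row 13² = 169, body text 13² = 169, nav bar 20² = 400, avatar 57² = 3249; Σw = 5431.
y: (1444·571 + 169·295 + 169·177 + 400·501 + 3249·293) / 5431 = 2056649 / 5431 ≈ 378.69
Difference: 378.69 − 302 ≈ 76.69.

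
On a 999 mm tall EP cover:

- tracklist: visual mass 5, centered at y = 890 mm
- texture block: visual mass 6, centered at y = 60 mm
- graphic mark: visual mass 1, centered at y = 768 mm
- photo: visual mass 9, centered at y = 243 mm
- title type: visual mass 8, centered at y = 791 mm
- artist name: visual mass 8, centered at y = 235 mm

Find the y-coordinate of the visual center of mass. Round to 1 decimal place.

y ≈ 431.7

Σw = 5 + 6 + 1 + 9 + 8 + 8 = 37.
Σw·y = 5·890 + 6·60 + 1·768 + 9·243 + 8·791 + 8·235 = 15973, so ȳ = 15973/37 ≈ 431.70.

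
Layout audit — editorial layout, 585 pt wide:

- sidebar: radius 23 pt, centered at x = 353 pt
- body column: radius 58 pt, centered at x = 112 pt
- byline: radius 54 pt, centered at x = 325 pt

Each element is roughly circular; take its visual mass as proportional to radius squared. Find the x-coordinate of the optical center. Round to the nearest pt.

Weights ∝ r²: sidebar 23² = 529, body column 58² = 3364, byline 54² = 2916; Σw = 6809.
x-moment: 529·353 + 3364·112 + 2916·325 = 1511205; centroid 1511205/6809 ≈ 221.94.

x ≈ 222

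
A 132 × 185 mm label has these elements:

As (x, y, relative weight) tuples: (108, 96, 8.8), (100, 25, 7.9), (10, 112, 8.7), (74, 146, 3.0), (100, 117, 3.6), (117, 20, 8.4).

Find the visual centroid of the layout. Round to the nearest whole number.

(84, 75)

Σw = 8.8 + 7.9 + 8.7 + 3.0 + 3.6 + 8.4 = 40.4.
x: moment 3392.2 / weight 40.4 ≈ 83.97
y: moment 3043.9 / weight 40.4 ≈ 75.34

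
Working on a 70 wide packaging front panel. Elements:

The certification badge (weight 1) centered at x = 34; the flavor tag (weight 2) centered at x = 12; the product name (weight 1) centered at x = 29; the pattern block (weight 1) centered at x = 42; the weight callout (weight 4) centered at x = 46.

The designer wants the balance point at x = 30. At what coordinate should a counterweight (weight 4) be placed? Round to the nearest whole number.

With the counterweight, Σw becomes 1 + 2 + 1 + 1 + 4 + 4 = 13.
x: target moment 13×30 = 390; current 1·34 + 2·12 + 1·29 + 1·42 + 4·46 = 313; the counterweight supplies 77, so x = 77/4 ≈ 19.25.

x ≈ 19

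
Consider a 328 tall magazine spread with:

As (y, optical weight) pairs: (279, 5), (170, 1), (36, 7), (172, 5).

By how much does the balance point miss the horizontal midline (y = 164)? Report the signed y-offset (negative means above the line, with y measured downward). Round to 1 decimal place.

Total weight = 5 + 1 + 7 + 5 = 18.
y-moment: 5·279 + 1·170 + 7·36 + 5·172 = 2677; centroid 2677/18 ≈ 148.72.
Against y = 164, that's 148.72 − 164 = -15.28.

≈ -15.3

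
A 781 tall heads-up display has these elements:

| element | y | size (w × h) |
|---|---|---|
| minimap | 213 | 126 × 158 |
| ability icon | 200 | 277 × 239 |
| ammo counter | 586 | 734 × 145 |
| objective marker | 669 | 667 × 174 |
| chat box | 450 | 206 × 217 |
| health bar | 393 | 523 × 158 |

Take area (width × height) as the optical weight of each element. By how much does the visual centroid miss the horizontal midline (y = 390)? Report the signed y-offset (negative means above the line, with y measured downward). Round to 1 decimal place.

≈ 91.9

Areas: minimap 126·158 = 19908, ability icon 277·239 = 66203, ammo counter 734·145 = 106430, objective marker 667·174 = 116058, chat box 206·217 = 44702, health bar 523·158 = 82634. Total weight = 435935.
y: moment 210082848 / weight 435935 ≈ 481.91
Against y = 390, that's 481.91 − 390 = 91.91.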